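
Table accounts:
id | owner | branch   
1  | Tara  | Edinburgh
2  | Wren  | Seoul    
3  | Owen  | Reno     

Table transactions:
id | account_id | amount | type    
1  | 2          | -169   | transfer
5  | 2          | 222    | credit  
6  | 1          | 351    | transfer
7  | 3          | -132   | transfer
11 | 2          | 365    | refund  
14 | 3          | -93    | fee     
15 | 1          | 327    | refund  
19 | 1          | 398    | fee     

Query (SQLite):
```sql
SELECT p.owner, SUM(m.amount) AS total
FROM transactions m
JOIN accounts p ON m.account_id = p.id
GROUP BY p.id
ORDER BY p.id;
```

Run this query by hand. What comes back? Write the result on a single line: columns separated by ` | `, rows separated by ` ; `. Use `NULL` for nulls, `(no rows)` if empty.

Join each transactions row to its accounts via account_id.
Group joined rows by accounts.id; compute SUM(m.amount) per group.
  1: ids {6, 15, 19} → SUM(m.amount)=1076
  2: ids {1, 5, 11} → SUM(m.amount)=418
  3: ids {7, 14} → SUM(m.amount)=-225

Tara | 1076 ; Wren | 418 ; Owen | -225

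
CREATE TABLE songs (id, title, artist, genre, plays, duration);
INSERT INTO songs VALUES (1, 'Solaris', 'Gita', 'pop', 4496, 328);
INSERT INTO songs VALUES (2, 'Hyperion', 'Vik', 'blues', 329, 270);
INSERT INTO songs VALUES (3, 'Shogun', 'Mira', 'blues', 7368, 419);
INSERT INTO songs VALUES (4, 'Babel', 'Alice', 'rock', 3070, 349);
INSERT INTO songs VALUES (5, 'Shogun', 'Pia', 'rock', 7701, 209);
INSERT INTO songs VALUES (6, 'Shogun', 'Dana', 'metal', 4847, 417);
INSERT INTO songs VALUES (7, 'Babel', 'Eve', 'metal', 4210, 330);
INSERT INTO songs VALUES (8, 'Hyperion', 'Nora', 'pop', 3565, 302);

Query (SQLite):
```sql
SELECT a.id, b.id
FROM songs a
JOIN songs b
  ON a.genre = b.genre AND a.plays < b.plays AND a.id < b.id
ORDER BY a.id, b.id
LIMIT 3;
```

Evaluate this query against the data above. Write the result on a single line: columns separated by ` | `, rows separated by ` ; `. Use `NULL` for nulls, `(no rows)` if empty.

Pairs (a,b) with same genre, a.plays < b.plays, a.id < b.id.
genre groups: blues:{2,3} metal:{6,7} pop:{1,8} rock:{4,5}
Ordered by (a.id, b.id); first 3.

2 | 3 ; 4 | 5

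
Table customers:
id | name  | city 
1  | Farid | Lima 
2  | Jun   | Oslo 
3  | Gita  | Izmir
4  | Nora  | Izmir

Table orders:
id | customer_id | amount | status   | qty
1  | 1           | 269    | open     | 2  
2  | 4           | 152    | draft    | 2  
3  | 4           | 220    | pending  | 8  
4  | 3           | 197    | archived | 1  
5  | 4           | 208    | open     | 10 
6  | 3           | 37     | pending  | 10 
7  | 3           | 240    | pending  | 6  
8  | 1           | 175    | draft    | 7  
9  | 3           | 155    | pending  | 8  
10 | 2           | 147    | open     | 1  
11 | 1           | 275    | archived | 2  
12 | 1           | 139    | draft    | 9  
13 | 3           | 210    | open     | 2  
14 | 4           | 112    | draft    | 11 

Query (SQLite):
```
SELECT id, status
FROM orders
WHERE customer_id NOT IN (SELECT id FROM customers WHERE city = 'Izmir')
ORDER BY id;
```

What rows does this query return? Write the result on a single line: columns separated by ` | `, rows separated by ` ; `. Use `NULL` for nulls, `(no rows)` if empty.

1 | open ; 8 | draft ; 10 | open ; 11 | archived ; 12 | draft

Inner query: customers.id where city = 'Izmir'.
Outer: keep orders rows whose customer_id is not in that set.
Inner query → {3, 4}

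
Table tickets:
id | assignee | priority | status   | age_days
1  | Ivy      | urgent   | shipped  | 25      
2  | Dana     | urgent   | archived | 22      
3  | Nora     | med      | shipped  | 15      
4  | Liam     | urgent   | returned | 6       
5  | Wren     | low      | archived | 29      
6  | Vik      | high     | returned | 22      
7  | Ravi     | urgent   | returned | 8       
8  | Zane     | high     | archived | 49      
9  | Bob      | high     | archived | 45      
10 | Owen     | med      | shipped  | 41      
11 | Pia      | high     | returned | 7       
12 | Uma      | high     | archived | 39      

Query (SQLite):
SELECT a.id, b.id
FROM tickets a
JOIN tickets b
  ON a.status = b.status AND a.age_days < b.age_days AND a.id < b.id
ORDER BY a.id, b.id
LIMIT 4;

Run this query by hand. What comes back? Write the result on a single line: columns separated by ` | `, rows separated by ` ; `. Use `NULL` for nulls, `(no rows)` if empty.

Pairs (a,b) with same status, a.age_days < b.age_days, a.id < b.id.
status groups: archived:{2,5,8,9,12} returned:{4,6,7,11} shipped:{1,3,10}
Ordered by (a.id, b.id); first 4.

1 | 10 ; 2 | 5 ; 2 | 8 ; 2 | 9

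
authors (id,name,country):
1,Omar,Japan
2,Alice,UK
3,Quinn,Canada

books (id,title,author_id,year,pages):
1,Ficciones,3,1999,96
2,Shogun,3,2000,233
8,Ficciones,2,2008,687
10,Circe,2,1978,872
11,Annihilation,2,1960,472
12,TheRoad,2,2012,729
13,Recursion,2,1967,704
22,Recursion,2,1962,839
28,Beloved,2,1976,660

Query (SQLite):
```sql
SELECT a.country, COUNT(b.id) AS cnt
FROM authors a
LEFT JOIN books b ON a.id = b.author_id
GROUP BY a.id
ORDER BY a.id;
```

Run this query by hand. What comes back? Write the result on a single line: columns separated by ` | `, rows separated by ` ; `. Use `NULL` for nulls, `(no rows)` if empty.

Japan | 0 ; UK | 7 ; Canada | 2

LEFT JOIN keeps every authors row; unmatched ones get NULL for books columns.
Group by authors.id and compute COUNT(b.id). COUNT(col) of an all-NULL group is 0.
  1: ids {—} → COUNT(b.id)=0
  2: ids {8, 10, 11, 12, 13, 22, 28} → COUNT(b.id)=7
  3: ids {1, 2} → COUNT(b.id)=2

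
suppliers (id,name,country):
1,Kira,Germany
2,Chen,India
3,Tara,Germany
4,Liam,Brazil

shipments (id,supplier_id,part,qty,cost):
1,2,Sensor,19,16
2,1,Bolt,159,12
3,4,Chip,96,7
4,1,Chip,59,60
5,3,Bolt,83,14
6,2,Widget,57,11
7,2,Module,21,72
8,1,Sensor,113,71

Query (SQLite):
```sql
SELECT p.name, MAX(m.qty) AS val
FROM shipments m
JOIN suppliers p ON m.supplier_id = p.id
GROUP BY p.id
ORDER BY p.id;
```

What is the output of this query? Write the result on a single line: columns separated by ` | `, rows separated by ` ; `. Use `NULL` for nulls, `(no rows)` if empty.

Join each shipments row to its suppliers via supplier_id.
Group joined rows by suppliers.id; compute MAX(m.qty) per group.
  1: ids {2, 4, 8} → MAX(m.qty)=159
  2: ids {1, 6, 7} → MAX(m.qty)=57
  3: ids {5} → MAX(m.qty)=83
  4: ids {3} → MAX(m.qty)=96

Kira | 159 ; Chen | 57 ; Tara | 83 ; Liam | 96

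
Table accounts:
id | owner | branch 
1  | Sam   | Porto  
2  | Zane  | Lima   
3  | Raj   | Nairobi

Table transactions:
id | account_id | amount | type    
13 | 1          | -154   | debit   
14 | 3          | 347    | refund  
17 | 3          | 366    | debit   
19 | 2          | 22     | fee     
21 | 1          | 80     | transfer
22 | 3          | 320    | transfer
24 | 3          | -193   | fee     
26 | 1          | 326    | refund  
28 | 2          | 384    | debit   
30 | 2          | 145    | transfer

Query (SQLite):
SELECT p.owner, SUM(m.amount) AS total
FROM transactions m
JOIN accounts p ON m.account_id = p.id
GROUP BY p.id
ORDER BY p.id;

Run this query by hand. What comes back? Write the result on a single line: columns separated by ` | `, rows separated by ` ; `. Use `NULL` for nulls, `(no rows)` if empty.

Sam | 252 ; Zane | 551 ; Raj | 840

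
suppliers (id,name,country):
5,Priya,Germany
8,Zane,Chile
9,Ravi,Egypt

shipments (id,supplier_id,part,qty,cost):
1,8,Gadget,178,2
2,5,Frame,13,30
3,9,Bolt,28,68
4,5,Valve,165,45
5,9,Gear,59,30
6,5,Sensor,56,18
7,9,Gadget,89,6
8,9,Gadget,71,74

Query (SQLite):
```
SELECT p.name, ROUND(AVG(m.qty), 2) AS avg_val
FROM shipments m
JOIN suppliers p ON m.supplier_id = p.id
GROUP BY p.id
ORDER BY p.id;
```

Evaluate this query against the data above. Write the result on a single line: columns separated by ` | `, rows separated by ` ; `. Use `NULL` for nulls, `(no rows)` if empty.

Priya | 78 ; Zane | 178 ; Ravi | 61.75

Join each shipments row to its suppliers via supplier_id.
Group joined rows by suppliers.id; compute ROUND(AVG(m.qty), 2) per group.
  5: ids {2, 4, 6} → ROUND(AVG(m.qty), 2)=78
  8: ids {1} → ROUND(AVG(m.qty), 2)=178
  9: ids {3, 5, 7, 8} → ROUND(AVG(m.qty), 2)=61.75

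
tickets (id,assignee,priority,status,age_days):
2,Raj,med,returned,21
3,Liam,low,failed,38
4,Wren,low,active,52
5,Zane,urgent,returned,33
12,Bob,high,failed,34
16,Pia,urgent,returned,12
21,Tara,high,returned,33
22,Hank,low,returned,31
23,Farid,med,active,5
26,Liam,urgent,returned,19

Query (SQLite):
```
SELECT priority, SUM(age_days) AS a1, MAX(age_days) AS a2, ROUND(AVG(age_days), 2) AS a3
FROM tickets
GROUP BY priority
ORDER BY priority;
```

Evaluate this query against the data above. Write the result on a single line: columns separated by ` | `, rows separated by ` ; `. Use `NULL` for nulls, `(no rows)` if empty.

high | 67 | 34 | 33.5 ; low | 121 | 52 | 40.33 ; med | 26 | 21 | 13 ; urgent | 64 | 33 | 21.33

Group tickets by priority.
Per group compute: SUM(age_days), MAX(age_days), ROUND(AVG(age_days), 2).
  high: ids {12, 21} → SUM(age_days)=67, MAX(age_days)=34, ROUND(AVG(age_days), 2)=33.5
  low: ids {3, 4, 22} → SUM(age_days)=121, MAX(age_days)=52, ROUND(AVG(age_days), 2)=40.33
  med: ids {2, 23} → SUM(age_days)=26, MAX(age_days)=21, ROUND(AVG(age_days), 2)=13
  urgent: ids {5, 16, 26} → SUM(age_days)=64, MAX(age_days)=33, ROUND(AVG(age_days), 2)=21.33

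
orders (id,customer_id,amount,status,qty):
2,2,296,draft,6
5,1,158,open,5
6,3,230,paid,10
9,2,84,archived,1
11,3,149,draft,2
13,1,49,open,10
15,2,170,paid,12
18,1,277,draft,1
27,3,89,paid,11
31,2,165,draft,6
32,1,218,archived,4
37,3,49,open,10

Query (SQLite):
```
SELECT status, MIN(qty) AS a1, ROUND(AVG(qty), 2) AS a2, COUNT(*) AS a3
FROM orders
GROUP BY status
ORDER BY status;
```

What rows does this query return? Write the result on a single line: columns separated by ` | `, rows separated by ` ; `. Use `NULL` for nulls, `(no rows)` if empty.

Group orders by status.
Per group compute: MIN(qty), ROUND(AVG(qty), 2), COUNT(*).
  archived: ids {9, 32} → MIN(qty)=1, ROUND(AVG(qty), 2)=2.5, COUNT(*)=2
  draft: ids {2, 11, 18, 31} → MIN(qty)=1, ROUND(AVG(qty), 2)=3.75, COUNT(*)=4
  open: ids {5, 13, 37} → MIN(qty)=5, ROUND(AVG(qty), 2)=8.33, COUNT(*)=3
  paid: ids {6, 15, 27} → MIN(qty)=10, ROUND(AVG(qty), 2)=11, COUNT(*)=3

archived | 1 | 2.5 | 2 ; draft | 1 | 3.75 | 4 ; open | 5 | 8.33 | 3 ; paid | 10 | 11 | 3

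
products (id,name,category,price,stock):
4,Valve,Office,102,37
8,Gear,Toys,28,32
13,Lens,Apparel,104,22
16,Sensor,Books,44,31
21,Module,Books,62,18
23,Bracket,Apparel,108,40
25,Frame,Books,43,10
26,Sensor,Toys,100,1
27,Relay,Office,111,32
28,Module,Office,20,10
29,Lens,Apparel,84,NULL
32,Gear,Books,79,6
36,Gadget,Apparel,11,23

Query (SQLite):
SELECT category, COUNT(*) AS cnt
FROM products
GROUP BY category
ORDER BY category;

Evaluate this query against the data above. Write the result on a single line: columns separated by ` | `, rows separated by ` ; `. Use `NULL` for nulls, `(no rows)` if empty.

Apparel | 4 ; Books | 4 ; Office | 3 ; Toys | 2

Partition products by category; compute COUNT(*) within each group.
  Apparel: ids {13, 23, 29, 36} → COUNT(*)=4
  Books: ids {16, 21, 25, 32} → COUNT(*)=4
  Office: ids {4, 27, 28} → COUNT(*)=3
  Toys: ids {8, 26} → COUNT(*)=2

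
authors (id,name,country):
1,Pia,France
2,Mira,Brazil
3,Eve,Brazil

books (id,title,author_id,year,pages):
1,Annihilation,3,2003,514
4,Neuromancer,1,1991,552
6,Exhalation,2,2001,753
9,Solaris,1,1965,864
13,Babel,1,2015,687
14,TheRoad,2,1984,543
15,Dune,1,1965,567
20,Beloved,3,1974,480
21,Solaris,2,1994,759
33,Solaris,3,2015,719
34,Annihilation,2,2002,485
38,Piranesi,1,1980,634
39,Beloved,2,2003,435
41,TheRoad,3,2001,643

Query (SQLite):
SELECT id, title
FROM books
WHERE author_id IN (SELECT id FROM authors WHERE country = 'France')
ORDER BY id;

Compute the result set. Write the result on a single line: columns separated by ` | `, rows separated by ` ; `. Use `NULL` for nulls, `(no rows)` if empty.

Inner query: authors.id where country = 'France'.
Outer: keep books rows whose author_id is in that set.
Inner query → {1}

4 | Neuromancer ; 9 | Solaris ; 13 | Babel ; 15 | Dune ; 38 | Piranesi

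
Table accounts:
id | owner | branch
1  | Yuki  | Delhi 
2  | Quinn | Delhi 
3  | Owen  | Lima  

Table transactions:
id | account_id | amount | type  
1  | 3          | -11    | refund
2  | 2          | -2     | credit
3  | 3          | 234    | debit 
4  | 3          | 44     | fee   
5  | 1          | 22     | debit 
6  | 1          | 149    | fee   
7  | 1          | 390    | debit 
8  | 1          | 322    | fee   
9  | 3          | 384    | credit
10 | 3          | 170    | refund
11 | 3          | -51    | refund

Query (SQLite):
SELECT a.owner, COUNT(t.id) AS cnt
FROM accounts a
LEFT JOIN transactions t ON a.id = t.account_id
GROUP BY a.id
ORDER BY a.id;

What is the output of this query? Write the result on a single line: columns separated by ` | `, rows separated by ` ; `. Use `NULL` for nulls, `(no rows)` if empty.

Yuki | 4 ; Quinn | 1 ; Owen | 6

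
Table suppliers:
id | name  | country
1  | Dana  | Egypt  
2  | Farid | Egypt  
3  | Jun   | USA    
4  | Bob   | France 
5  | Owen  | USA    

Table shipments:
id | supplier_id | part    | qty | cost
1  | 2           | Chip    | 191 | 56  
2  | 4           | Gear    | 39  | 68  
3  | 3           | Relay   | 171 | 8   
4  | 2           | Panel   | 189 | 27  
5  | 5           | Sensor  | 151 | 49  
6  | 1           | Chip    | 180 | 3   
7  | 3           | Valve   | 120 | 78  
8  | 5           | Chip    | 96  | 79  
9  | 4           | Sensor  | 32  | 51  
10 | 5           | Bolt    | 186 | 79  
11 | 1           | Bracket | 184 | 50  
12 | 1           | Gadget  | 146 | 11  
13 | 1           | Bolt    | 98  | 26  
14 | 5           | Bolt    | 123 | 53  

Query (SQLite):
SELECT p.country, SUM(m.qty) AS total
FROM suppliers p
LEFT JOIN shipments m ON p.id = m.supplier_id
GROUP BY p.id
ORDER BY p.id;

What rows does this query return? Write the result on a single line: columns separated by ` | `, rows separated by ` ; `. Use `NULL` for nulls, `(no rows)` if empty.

Egypt | 608 ; Egypt | 380 ; USA | 291 ; France | 71 ; USA | 556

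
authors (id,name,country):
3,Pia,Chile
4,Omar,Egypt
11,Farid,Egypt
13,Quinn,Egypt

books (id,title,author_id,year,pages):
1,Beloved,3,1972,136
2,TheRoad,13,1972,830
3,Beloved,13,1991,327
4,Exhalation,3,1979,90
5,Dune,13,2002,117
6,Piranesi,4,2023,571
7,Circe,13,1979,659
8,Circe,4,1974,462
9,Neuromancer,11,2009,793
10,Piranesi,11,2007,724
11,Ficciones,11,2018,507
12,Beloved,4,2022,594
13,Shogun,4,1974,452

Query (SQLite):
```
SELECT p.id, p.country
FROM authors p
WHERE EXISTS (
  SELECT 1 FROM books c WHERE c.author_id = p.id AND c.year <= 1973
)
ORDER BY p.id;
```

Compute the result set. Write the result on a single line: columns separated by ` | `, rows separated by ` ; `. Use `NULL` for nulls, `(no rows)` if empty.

3 | Chile ; 13 | Egypt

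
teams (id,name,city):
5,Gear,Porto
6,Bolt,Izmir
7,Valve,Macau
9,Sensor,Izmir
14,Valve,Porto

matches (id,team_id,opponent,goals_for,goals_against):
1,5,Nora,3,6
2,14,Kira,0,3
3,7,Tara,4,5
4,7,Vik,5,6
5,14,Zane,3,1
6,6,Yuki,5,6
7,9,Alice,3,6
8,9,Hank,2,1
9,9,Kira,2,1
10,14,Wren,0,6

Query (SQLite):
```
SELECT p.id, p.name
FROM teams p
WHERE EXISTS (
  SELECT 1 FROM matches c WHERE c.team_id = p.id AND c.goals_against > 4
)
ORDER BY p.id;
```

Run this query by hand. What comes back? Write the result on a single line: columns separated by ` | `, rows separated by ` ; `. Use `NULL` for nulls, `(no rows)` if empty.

For each teams row, check whether any matches with matching team_id has goals_against > 4.
Keep rows where that is true.

5 | Gear ; 6 | Bolt ; 7 | Valve ; 9 | Sensor ; 14 | Valve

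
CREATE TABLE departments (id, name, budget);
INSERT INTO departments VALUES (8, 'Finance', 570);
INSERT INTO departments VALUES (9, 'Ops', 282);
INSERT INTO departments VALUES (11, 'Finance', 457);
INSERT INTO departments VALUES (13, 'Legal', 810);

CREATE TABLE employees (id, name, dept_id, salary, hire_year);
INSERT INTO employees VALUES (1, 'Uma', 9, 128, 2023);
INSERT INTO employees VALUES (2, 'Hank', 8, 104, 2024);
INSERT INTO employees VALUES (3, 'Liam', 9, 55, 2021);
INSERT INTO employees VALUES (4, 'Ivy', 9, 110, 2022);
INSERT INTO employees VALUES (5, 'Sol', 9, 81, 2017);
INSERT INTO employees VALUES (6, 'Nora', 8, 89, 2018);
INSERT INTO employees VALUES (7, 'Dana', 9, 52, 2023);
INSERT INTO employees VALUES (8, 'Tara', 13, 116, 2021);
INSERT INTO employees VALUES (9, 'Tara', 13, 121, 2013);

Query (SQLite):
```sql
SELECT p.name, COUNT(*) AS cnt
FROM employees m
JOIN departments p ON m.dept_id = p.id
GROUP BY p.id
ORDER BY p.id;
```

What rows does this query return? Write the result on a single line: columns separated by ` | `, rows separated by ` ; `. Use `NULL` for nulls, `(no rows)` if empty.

Join each employees row to its departments via dept_id.
Group joined rows by departments.id; compute COUNT(*) per group.
  8: ids {2, 6} → COUNT(*)=2
  9: ids {1, 3, 4, 5, 7} → COUNT(*)=5
  13: ids {8, 9} → COUNT(*)=2

Finance | 2 ; Ops | 5 ; Legal | 2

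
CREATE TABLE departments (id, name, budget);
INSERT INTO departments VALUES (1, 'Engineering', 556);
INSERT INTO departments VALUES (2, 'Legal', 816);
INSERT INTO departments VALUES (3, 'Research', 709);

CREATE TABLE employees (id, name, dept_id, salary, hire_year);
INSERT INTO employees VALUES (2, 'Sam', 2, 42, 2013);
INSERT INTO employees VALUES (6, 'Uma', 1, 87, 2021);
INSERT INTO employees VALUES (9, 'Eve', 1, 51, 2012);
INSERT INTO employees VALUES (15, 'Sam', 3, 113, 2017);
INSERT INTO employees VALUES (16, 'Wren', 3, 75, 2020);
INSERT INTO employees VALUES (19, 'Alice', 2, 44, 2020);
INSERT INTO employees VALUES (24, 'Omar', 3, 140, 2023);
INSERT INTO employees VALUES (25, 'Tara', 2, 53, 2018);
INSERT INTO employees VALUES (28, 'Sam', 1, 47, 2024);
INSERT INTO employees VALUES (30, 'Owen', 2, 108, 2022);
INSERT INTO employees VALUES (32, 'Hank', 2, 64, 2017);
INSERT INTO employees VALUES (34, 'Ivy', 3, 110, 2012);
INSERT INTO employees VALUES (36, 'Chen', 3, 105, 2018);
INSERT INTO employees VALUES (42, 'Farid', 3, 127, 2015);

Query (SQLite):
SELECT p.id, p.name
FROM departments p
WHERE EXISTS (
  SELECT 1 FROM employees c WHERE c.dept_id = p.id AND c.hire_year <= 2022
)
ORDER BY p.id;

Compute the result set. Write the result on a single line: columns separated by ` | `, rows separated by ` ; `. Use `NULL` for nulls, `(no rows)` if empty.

1 | Engineering ; 2 | Legal ; 3 | Research

For each departments row, check whether any employees with matching dept_id has hire_year <= 2022.
Keep rows where that is true.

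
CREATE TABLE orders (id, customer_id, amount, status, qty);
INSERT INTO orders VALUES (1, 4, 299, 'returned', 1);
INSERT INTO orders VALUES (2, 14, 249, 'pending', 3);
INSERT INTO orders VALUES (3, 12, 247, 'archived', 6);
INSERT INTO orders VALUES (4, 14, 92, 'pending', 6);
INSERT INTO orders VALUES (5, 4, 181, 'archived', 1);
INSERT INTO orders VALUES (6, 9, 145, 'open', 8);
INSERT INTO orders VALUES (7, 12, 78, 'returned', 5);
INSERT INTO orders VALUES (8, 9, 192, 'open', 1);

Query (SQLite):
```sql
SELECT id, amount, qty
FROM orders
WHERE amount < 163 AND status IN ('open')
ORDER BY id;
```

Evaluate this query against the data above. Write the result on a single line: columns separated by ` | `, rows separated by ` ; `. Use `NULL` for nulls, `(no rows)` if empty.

amount < 163: ids {4, 6, 7}
status IN ('open'): ids {6, 8}
Combine with AND.

6 | 145 | 8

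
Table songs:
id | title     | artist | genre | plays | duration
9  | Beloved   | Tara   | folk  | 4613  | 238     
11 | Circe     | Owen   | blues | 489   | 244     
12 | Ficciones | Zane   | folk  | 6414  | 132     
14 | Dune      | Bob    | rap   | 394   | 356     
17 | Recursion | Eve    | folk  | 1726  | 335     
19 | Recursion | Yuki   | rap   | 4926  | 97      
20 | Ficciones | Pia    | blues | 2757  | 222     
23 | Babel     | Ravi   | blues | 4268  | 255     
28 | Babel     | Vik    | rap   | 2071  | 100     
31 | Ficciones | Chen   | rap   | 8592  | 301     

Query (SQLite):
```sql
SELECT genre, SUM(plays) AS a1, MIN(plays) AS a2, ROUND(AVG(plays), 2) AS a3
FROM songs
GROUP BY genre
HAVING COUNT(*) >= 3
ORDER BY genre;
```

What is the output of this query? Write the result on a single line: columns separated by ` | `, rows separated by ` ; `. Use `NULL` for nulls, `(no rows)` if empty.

blues | 7514 | 489 | 2504.67 ; folk | 12753 | 1726 | 4251 ; rap | 15983 | 394 | 3995.75

Group songs by genre.
Per group compute: SUM(plays), MIN(plays), ROUND(AVG(plays), 2).
HAVING: drop groups with fewer than 3 rows.
  blues: ids {11, 20, 23} → SUM(plays)=7514, MIN(plays)=489, ROUND(AVG(plays), 2)=2504.67
  folk: ids {9, 12, 17} → SUM(plays)=12753, MIN(plays)=1726, ROUND(AVG(plays), 2)=4251
  rap: ids {14, 19, 28, 31} → SUM(plays)=15983, MIN(plays)=394, ROUND(AVG(plays), 2)=3995.75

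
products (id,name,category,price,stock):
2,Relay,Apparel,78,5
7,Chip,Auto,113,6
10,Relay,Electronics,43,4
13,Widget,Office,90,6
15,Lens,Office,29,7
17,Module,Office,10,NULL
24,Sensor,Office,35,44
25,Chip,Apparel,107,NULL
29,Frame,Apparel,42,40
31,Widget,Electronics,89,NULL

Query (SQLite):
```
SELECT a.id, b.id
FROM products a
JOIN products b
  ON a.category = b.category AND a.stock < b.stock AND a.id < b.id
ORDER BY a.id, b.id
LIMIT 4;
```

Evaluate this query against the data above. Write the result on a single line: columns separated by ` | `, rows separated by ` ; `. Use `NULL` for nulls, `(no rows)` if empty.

Pairs (a,b) with same category, a.stock < b.stock, a.id < b.id.
category groups: Apparel:{2,25,29} Auto:{7} Electronics:{10,31} Office:{13,15,17,24}
Ordered by (a.id, b.id); first 4.

2 | 29 ; 13 | 15 ; 13 | 24 ; 15 | 24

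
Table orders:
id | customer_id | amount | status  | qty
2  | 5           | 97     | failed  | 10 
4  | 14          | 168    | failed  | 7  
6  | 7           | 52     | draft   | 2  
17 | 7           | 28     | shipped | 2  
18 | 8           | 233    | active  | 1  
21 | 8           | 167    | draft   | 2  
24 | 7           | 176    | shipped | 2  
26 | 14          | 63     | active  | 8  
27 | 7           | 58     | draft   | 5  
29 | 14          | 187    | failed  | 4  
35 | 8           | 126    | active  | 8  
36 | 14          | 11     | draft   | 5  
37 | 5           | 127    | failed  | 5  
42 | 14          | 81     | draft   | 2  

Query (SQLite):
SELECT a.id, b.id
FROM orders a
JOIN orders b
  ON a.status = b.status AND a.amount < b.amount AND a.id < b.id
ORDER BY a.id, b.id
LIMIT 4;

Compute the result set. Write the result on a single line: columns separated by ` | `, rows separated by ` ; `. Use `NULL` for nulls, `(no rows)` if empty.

Pairs (a,b) with same status, a.amount < b.amount, a.id < b.id.
status groups: active:{18,26,35} draft:{6,21,27,36,42} failed:{2,4,29,37} shipped:{17,24}
Ordered by (a.id, b.id); first 4.

2 | 4 ; 2 | 29 ; 2 | 37 ; 4 | 29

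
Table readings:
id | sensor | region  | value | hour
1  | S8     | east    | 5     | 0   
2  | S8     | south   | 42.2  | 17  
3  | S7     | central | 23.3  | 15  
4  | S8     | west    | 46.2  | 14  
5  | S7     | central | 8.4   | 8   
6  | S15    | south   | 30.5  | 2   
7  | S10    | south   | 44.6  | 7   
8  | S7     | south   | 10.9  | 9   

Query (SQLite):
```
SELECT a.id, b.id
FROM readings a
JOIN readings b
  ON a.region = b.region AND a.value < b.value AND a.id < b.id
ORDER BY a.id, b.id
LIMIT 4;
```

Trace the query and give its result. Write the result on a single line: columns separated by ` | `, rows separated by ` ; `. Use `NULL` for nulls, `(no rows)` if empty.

2 | 7 ; 6 | 7

Pairs (a,b) with same region, a.value < b.value, a.id < b.id.
region groups: central:{3,5} east:{1} south:{2,6,7,8} west:{4}
Ordered by (a.id, b.id); first 4.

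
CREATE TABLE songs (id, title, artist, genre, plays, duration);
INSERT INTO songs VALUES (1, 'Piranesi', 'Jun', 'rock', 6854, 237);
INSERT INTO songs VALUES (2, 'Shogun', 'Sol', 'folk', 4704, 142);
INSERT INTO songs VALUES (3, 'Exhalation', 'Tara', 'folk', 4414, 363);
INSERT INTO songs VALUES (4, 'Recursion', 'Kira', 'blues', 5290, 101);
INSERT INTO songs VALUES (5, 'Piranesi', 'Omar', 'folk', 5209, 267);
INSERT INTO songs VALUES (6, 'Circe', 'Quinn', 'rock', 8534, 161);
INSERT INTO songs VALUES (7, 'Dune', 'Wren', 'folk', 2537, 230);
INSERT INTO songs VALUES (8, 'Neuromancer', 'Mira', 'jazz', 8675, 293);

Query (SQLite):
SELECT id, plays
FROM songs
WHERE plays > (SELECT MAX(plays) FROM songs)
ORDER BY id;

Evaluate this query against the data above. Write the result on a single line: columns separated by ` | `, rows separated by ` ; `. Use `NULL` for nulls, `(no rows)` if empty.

(no rows)

Scalar subquery: MAX(plays) over all songs rows = 8675.
Keep rows where plays > that value.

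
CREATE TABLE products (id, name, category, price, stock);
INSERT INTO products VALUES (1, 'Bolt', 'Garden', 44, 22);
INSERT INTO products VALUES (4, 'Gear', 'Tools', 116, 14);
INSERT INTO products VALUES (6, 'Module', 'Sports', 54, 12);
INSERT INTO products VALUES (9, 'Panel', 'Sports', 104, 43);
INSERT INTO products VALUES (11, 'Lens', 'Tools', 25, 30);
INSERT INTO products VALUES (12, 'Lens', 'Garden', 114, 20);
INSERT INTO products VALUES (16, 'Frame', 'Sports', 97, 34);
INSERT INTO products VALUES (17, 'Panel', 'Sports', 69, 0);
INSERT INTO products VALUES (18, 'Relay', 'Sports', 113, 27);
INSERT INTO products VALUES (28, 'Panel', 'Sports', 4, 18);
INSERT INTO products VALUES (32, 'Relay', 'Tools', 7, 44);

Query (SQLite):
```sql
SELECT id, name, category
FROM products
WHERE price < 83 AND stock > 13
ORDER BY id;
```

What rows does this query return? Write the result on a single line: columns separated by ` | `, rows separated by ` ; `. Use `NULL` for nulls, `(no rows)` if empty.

1 | Bolt | Garden ; 11 | Lens | Tools ; 28 | Panel | Sports ; 32 | Relay | Tools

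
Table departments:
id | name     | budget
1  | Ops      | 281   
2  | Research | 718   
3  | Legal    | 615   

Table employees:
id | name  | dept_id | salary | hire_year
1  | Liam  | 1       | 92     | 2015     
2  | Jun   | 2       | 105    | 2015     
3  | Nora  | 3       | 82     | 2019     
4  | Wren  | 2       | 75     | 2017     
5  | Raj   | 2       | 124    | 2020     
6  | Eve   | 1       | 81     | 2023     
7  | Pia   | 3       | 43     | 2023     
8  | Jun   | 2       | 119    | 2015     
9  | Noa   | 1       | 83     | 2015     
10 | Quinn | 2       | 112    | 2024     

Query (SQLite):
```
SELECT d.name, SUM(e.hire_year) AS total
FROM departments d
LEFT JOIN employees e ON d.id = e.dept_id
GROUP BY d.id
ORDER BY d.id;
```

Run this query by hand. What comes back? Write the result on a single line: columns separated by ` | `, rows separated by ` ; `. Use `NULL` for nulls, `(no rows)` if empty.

Ops | 6053 ; Research | 10091 ; Legal | 4042

LEFT JOIN keeps every departments row; unmatched ones get NULL for employees columns.
Group by departments.id and compute SUM(e.hire_year). SUM over an all-NULL group is NULL.
  1: ids {1, 6, 9} → SUM(e.hire_year)=6053
  2: ids {2, 4, 5, 8, 10} → SUM(e.hire_year)=10091
  3: ids {3, 7} → SUM(e.hire_year)=4042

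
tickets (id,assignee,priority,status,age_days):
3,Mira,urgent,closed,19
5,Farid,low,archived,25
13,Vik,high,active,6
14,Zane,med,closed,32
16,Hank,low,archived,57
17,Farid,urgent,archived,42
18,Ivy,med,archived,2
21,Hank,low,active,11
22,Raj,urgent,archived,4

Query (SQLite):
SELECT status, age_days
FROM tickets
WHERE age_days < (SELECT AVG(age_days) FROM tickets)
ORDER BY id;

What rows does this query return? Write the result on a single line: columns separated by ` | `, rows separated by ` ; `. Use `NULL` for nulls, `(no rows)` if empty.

closed | 19 ; active | 6 ; archived | 2 ; active | 11 ; archived | 4

Scalar subquery: AVG(age_days) over all tickets rows = 22.0.
Keep rows where age_days < that value.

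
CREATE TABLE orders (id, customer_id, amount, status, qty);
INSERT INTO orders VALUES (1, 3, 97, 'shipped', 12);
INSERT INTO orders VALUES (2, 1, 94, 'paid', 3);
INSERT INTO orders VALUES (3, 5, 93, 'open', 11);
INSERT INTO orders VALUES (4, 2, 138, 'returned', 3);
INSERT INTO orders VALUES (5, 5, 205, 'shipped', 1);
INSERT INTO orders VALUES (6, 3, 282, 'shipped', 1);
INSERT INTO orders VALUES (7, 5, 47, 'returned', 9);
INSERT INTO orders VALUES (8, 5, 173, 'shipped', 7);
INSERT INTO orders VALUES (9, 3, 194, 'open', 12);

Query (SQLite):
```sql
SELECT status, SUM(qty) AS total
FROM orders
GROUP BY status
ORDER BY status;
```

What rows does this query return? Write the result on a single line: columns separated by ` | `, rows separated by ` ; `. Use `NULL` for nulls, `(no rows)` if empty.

Partition orders by status; compute SUM(qty) within each group.
  open: ids {3, 9} → SUM(qty)=23
  paid: ids {2} → SUM(qty)=3
  returned: ids {4, 7} → SUM(qty)=12
  shipped: ids {1, 5, 6, 8} → SUM(qty)=21

open | 23 ; paid | 3 ; returned | 12 ; shipped | 21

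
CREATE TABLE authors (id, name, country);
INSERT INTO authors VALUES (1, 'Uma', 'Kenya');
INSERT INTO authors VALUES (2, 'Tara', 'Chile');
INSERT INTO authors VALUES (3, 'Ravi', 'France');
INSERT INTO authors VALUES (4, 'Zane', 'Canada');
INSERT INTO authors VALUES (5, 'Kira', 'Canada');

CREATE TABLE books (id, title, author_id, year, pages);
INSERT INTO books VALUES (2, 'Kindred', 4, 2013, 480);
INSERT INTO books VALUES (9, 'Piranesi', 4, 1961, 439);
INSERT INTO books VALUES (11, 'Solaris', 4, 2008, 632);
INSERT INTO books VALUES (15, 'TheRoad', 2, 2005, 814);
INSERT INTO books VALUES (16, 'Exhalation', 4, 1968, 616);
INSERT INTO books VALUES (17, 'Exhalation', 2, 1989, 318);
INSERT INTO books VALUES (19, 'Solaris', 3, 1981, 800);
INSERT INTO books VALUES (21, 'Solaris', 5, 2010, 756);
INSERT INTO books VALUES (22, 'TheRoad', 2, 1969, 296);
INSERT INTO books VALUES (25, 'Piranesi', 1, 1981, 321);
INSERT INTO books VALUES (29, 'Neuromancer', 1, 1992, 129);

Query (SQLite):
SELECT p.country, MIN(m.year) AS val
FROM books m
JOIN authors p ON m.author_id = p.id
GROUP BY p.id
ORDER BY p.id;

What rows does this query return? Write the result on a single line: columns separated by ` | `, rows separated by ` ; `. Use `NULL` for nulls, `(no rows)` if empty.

Join each books row to its authors via author_id.
Group joined rows by authors.id; compute MIN(m.year) per group.
  1: ids {25, 29} → MIN(m.year)=1981
  2: ids {15, 17, 22} → MIN(m.year)=1969
  3: ids {19} → MIN(m.year)=1981
  4: ids {2, 9, 11, 16} → MIN(m.year)=1961
  5: ids {21} → MIN(m.year)=2010

Kenya | 1981 ; Chile | 1969 ; France | 1981 ; Canada | 1961 ; Canada | 2010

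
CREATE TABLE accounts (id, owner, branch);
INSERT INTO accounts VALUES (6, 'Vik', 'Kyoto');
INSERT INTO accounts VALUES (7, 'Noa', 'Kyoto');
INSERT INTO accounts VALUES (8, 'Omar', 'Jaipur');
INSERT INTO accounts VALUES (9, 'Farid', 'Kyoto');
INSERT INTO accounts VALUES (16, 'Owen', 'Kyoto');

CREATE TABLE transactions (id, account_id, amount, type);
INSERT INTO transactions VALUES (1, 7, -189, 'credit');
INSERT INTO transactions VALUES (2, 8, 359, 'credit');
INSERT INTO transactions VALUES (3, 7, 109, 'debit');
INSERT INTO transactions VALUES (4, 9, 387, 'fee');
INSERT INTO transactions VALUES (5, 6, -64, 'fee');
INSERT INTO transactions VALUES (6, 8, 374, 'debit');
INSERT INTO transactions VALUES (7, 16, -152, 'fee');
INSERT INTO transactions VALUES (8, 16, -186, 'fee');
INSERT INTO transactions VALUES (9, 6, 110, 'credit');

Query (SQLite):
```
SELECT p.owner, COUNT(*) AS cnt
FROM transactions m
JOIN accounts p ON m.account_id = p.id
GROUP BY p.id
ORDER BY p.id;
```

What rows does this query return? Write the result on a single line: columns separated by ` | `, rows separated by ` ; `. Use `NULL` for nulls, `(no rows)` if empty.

Join each transactions row to its accounts via account_id.
Group joined rows by accounts.id; compute COUNT(*) per group.
  6: ids {5, 9} → COUNT(*)=2
  7: ids {1, 3} → COUNT(*)=2
  8: ids {2, 6} → COUNT(*)=2
  9: ids {4} → COUNT(*)=1
  16: ids {7, 8} → COUNT(*)=2

Vik | 2 ; Noa | 2 ; Omar | 2 ; Farid | 1 ; Owen | 2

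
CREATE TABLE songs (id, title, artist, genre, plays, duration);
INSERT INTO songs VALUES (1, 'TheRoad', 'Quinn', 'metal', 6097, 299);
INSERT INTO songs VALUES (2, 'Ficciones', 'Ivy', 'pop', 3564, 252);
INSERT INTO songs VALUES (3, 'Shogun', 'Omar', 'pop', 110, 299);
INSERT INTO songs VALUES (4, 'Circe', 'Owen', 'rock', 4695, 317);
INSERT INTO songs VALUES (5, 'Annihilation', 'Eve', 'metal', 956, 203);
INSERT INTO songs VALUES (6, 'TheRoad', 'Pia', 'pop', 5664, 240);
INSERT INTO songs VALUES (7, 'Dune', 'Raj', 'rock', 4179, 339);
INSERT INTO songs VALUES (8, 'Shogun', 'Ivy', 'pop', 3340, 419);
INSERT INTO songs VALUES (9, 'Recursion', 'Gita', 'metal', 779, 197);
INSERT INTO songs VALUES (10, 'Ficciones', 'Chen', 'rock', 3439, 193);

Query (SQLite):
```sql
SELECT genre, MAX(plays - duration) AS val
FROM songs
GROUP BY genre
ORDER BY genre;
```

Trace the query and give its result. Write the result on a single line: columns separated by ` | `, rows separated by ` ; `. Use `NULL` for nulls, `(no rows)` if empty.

metal | 5798 ; pop | 5424 ; rock | 4378

For each row compute plays - duration.
Group by genre; take MAX of the expression per group.
  metal: ids {1, 5, 9} → MAX(plays - duration)=5798
  pop: ids {2, 3, 6, 8} → MAX(plays - duration)=5424
  rock: ids {4, 7, 10} → MAX(plays - duration)=4378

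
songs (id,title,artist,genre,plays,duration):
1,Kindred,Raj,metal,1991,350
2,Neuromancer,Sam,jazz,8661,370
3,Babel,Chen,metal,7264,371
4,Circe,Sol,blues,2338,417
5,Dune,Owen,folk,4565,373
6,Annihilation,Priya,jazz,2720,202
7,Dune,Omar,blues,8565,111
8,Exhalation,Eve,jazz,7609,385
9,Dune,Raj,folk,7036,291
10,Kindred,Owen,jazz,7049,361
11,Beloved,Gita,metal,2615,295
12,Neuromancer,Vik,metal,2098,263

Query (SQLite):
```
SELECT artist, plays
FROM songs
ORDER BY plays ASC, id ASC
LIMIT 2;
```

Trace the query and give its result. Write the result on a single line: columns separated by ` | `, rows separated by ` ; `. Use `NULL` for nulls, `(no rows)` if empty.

Raj | 1991 ; Vik | 2098

Sort by plays asc, tiebreak id asc: (1991, id=1), (2098, id=12), (2338, id=4), (2615, id=11), (2720, id=6) …. Take first 2.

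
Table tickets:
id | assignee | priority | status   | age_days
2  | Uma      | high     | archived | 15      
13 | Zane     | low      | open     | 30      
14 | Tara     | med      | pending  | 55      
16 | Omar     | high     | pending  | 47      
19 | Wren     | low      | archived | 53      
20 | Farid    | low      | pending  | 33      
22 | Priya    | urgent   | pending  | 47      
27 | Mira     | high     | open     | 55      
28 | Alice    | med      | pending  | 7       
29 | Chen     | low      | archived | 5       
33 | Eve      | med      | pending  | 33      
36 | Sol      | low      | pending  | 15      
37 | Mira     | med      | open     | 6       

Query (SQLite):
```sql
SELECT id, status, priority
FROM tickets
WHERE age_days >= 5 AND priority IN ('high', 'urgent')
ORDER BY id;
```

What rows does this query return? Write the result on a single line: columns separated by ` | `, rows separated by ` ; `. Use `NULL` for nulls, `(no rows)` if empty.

2 | archived | high ; 16 | pending | high ; 22 | pending | urgent ; 27 | open | high

age_days >= 5: ids {2, 13, 14, 16, 19, 20, 22, 27, 28, 29, 33, 36, 37}
priority IN ('high', 'urgent'): ids {2, 16, 22, 27}
Combine with AND.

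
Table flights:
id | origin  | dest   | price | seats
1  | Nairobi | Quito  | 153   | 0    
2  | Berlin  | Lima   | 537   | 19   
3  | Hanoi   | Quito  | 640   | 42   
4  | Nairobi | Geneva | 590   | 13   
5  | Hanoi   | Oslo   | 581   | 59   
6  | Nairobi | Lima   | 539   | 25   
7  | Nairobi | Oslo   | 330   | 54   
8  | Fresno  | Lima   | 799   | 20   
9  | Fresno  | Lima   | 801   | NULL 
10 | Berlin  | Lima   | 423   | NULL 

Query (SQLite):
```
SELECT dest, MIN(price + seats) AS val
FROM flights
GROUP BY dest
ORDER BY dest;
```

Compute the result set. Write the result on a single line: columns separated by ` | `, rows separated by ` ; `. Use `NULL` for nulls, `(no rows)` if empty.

Geneva | 603 ; Lima | 556 ; Oslo | 384 ; Quito | 153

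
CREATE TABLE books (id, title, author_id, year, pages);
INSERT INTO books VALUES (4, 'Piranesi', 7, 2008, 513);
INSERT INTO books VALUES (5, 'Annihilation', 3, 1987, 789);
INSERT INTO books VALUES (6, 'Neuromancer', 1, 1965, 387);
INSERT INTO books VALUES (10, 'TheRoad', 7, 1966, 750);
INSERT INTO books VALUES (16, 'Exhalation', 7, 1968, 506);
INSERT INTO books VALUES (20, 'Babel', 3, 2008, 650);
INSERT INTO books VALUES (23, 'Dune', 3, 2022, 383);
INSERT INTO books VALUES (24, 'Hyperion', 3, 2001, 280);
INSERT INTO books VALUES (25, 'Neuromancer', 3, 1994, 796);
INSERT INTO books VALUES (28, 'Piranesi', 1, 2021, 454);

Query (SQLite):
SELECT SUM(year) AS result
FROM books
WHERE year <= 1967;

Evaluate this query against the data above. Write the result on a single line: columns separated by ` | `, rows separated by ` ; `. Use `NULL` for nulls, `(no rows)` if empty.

3931

Rows where year <= 1967 → year values: [1965, 1966].
SUM of non-NULL values = 3931.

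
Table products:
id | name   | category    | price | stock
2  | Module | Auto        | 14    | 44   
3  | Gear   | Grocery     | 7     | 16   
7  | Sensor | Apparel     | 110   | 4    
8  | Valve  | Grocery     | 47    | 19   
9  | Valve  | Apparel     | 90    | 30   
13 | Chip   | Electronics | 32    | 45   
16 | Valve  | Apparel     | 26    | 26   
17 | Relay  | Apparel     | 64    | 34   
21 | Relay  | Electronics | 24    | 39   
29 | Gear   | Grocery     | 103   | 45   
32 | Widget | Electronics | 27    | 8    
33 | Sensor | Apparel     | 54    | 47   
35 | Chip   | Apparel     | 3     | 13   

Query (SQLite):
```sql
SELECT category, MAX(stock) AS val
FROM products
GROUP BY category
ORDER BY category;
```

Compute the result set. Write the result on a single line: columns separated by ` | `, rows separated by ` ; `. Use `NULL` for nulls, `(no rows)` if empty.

Apparel | 47 ; Auto | 44 ; Electronics | 45 ; Grocery | 45

Partition products by category; compute MAX(stock) within each group.
  Apparel: ids {7, 9, 16, 17, 33, 35} → MAX(stock)=47
  Auto: ids {2} → MAX(stock)=44
  Electronics: ids {13, 21, 32} → MAX(stock)=45
  Grocery: ids {3, 8, 29} → MAX(stock)=45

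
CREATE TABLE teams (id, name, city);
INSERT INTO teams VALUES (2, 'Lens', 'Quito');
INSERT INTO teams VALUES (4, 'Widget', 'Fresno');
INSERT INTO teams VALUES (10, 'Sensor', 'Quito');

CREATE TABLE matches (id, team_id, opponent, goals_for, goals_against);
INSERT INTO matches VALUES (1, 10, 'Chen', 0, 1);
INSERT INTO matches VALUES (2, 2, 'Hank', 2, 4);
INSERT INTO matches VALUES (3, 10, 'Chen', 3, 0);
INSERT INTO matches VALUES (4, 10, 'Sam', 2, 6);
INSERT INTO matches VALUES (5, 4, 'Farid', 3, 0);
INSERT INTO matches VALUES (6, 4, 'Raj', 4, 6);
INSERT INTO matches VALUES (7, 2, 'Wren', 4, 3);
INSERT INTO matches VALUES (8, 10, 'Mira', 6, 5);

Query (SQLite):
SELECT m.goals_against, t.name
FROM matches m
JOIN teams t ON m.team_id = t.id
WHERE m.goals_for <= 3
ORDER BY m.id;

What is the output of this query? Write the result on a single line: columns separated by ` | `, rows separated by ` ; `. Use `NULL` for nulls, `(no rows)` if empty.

1 | Sensor ; 4 | Lens ; 0 | Sensor ; 6 | Sensor ; 0 | Widget

Each matches row matches the teams row where team_id = teams.id.
Then keep rows with m.goals_for <= 3.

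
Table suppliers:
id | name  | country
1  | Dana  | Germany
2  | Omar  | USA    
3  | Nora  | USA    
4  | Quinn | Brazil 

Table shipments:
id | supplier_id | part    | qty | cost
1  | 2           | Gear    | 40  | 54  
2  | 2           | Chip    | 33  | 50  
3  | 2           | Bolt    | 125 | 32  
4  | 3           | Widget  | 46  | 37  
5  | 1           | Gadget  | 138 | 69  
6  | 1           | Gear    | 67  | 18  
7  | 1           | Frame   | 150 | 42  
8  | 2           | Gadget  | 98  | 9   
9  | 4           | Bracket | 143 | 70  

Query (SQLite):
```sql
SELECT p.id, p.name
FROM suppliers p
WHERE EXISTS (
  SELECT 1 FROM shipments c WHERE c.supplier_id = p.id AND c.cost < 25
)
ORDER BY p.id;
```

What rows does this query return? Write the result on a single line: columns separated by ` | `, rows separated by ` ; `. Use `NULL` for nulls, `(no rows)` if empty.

For each suppliers row, check whether any shipments with matching supplier_id has cost < 25.
Keep rows where that is true.

1 | Dana ; 2 | Omar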